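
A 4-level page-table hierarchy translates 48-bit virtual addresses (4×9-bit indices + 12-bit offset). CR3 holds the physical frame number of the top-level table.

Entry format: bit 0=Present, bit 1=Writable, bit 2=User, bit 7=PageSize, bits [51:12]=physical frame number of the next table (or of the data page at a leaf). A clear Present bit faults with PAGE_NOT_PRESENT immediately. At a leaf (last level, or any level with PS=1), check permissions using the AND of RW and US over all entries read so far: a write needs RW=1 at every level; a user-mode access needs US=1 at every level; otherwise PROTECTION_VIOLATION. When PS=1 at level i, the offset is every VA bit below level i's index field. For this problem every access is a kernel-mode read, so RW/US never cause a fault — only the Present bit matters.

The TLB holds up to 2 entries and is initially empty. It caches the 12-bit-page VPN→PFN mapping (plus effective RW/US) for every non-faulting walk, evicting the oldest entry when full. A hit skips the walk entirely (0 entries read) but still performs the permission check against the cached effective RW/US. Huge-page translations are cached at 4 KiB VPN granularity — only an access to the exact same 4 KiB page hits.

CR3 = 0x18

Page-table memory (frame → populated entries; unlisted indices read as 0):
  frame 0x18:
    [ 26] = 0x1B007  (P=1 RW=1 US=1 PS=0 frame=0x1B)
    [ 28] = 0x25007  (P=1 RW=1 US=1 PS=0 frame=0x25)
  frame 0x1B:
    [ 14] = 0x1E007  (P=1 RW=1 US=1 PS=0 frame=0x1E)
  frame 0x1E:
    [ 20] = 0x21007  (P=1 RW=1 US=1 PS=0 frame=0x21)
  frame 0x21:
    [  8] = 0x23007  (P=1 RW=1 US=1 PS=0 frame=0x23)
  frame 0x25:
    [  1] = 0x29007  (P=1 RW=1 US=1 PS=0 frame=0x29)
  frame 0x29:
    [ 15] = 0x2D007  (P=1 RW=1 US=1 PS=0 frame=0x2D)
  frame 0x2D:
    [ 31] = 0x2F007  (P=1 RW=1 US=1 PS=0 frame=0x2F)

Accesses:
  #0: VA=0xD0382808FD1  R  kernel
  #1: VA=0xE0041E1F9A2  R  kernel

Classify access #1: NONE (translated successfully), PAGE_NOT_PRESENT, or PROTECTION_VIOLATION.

Trace:
#0 VA=0xD0382808FD1 (r,kernel):
  L0: frame=0x18 idx=26 entry=0x1B007 [P=1 RW=1 US=1 PS=0]
  L1: frame=0x1B idx=14 entry=0x1E007 [P=1 RW=1 US=1 PS=0]
  L2: frame=0x1E idx=20 entry=0x21007 [P=1 RW=1 US=1 PS=0]
  L3: frame=0x21 idx=8 entry=0x23007 [P=1 RW=1 US=1 PS=0]
  ⇒ phys 0x23FD1  [4 reads]
#1 VA=0xE0041E1F9A2 (r,kernel):
  L0: frame=0x18 idx=28 entry=0x25007 [P=1 RW=1 US=1 PS=0]
  L1: frame=0x25 idx=1 entry=0x29007 [P=1 RW=1 US=1 PS=0]
  L2: frame=0x29 idx=15 entry=0x2D007 [P=1 RW=1 US=1 PS=0]
  L3: frame=0x2D idx=31 entry=0x2F007 [P=1 RW=1 US=1 PS=0]
  ⇒ phys 0x2F9A2  [4 reads]

Access #1 fault: NONE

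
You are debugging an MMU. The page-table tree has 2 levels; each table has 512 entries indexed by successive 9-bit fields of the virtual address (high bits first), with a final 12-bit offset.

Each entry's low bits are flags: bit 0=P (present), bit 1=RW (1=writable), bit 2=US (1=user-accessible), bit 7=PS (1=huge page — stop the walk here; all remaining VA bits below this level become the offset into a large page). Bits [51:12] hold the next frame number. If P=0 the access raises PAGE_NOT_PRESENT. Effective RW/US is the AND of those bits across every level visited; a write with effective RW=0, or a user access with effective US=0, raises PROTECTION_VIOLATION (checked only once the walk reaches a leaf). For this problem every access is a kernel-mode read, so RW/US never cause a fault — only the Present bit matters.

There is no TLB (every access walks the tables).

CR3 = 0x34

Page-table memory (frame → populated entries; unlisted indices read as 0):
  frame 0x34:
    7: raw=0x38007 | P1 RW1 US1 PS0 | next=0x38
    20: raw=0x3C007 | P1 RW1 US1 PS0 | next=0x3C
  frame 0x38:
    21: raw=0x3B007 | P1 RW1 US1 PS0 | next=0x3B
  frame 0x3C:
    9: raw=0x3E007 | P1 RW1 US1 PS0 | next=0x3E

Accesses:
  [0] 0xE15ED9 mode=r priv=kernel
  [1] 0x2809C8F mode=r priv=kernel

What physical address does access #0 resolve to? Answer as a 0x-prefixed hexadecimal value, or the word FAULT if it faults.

Walk each access:
#0 VA=0xE15ED9 (r,kernel):
  L0: frame=0x34 idx=7 entry=0x38007 [P=1 RW=1 US=1 PS=0]
  L1: frame=0x38 idx=21 entry=0x3B007 [P=1 RW=1 US=1 PS=0]
  ✓ 0x3BED9  — 2 lookups
#1 VA=0x2809C8F (r,kernel):
  L0: frame=0x34 idx=20 entry=0x3C007 [P=1 RW=1 US=1 PS=0]
  L1: frame=0x3C idx=9 entry=0x3E007 [P=1 RW=1 US=1 PS=0]
  ✓ 0x3EC8F  — 2 lookups

Access #0 PA: 0x3BED9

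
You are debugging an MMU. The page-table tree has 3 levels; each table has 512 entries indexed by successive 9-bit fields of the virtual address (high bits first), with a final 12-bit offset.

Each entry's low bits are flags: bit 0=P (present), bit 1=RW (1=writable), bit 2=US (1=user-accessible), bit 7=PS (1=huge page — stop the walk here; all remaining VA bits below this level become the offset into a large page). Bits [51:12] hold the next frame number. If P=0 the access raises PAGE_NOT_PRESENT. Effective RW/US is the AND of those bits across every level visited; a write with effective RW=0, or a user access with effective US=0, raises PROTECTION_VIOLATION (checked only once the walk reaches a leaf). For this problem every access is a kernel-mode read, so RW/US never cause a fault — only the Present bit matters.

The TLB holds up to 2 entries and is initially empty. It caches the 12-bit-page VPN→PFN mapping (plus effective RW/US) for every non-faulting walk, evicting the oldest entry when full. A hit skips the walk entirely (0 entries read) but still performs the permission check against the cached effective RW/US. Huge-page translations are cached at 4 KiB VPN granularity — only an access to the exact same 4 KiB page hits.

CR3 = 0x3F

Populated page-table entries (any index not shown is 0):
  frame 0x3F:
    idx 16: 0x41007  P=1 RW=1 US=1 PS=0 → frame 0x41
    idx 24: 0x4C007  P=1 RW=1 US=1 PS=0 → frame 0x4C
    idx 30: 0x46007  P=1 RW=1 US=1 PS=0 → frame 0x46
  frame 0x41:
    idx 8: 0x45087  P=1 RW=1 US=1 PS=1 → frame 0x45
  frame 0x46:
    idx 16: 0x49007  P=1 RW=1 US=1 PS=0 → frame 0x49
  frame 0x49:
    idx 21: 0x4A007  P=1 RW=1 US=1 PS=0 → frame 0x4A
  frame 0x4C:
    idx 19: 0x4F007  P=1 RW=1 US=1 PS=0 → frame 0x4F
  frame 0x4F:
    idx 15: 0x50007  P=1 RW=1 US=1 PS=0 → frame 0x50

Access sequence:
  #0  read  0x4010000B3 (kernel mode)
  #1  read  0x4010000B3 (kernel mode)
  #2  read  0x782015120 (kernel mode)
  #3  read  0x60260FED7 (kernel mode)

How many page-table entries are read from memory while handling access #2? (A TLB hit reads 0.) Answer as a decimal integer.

Trace:
#0 VA=0x4010000B3 (r,kernel):
  lvl0: tbl 0x3F, slot 16 ⇒ 0x41007 (P1/RW1/US1/PS0)
  lvl1: tbl 0x41, slot 8 ⇒ 0x45087 (P1/RW1/US1/PS1)
  ✓ 0x450B3 (huge @L1)  — 2 lookups
#1 VA=0x4010000B3 (r,kernel):
  TLB hit vpn=0x401000 → PA=0x450B3
#2 VA=0x782015120 (r,kernel):
  lvl0: tbl 0x3F, slot 30 ⇒ 0x46007 (P1/RW1/US1/PS0)
  lvl1: tbl 0x46, slot 16 ⇒ 0x49007 (P1/RW1/US1/PS0)
  lvl2: tbl 0x49, slot 21 ⇒ 0x4A007 (P1/RW1/US1/PS0)
  ✓ 0x4A120  — 3 lookups
#3 VA=0x60260FED7 (r,kernel):
  lvl0: tbl 0x3F, slot 24 ⇒ 0x4C007 (P1/RW1/US1/PS0)
  lvl1: tbl 0x4C, slot 19 ⇒ 0x4F007 (P1/RW1/US1/PS0)
  lvl2: tbl 0x4F, slot 15 ⇒ 0x50007 (P1/RW1/US1/PS0)
  ✓ 0x50ED7  — 3 lookups

Entries read for #2: 3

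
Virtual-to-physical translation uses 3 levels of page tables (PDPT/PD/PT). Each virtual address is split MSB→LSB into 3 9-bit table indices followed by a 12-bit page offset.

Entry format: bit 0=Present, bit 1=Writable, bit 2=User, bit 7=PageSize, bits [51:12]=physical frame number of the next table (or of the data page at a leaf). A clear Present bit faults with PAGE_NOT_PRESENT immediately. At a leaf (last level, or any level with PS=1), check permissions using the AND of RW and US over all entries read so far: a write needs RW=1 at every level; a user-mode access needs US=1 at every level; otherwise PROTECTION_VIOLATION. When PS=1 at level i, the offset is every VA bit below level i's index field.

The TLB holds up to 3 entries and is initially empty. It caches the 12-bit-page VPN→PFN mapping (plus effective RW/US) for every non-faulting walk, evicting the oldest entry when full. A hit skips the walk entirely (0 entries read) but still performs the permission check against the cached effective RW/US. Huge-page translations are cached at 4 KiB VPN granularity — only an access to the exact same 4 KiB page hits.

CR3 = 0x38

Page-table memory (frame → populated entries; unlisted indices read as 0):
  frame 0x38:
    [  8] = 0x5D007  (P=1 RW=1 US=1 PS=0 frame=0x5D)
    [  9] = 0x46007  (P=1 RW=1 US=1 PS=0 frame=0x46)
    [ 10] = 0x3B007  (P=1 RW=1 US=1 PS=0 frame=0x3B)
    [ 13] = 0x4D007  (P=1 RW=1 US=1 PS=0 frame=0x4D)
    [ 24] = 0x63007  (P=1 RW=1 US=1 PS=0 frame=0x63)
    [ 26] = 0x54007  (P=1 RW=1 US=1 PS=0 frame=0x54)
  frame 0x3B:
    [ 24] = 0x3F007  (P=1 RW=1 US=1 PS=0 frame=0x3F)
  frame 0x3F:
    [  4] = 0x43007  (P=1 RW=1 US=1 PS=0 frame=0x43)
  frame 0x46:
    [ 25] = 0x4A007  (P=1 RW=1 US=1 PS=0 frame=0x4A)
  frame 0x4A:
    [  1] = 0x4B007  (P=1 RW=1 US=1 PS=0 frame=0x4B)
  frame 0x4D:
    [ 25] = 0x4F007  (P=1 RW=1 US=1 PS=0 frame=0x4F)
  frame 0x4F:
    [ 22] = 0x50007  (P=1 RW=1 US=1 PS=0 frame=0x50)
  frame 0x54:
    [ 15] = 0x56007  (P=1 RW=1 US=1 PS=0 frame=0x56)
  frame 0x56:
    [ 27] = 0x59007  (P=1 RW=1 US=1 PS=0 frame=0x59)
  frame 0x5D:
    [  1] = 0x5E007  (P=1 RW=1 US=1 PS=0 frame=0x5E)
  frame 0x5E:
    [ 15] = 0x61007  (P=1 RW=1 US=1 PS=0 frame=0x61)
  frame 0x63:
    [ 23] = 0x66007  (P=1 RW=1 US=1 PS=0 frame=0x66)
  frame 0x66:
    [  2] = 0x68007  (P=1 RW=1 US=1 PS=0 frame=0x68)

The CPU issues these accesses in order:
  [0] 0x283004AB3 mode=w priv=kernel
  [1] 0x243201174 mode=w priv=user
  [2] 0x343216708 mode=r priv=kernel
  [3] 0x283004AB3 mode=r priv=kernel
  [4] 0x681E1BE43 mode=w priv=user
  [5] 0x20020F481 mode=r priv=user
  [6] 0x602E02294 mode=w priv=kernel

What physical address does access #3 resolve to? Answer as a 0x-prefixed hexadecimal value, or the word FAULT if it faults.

Walk each access:
#0 VA=0x283004AB3 (w,kernel):
  L0: frame=0x38 idx=10 entry=0x3B007 [P=1 RW=1 US=1 PS=0]
  L1: frame=0x3B idx=24 entry=0x3F007 [P=1 RW=1 US=1 PS=0]
  L2: frame=0x3F idx=4 entry=0x43007 [P=1 RW=1 US=1 PS=0]
  ✓ 0x43AB3  — 3 lookups
#1 VA=0x243201174 (w,user):
  L0: frame=0x38 idx=9 entry=0x46007 [P=1 RW=1 US=1 PS=0]
  L1: frame=0x46 idx=25 entry=0x4A007 [P=1 RW=1 US=1 PS=0]
  L2: frame=0x4A idx=1 entry=0x4B007 [P=1 RW=1 US=1 PS=0]
  ✓ 0x4B174  — 3 lookups
#2 VA=0x343216708 (r,kernel):
  L0: frame=0x38 idx=13 entry=0x4D007 [P=1 RW=1 US=1 PS=0]
  L1: frame=0x4D idx=25 entry=0x4F007 [P=1 RW=1 US=1 PS=0]
  L2: frame=0x4F idx=22 entry=0x50007 [P=1 RW=1 US=1 PS=0]
  ✓ 0x50708  — 3 lookups
#3 VA=0x283004AB3 (r,kernel):
  TLB hit vpn=0x283004 → PA=0x43AB3
#4 VA=0x681E1BE43 (w,user):
  L0: frame=0x38 idx=26 entry=0x54007 [P=1 RW=1 US=1 PS=0]
  L1: frame=0x54 idx=15 entry=0x56007 [P=1 RW=1 US=1 PS=0]
  L2: frame=0x56 idx=27 entry=0x59007 [P=1 RW=1 US=1 PS=0]
  ✓ 0x59E43  — 3 lookups
#5 VA=0x20020F481 (r,user):
  L0: frame=0x38 idx=8 entry=0x5D007 [P=1 RW=1 US=1 PS=0]
  L1: frame=0x5D idx=1 entry=0x5E007 [P=1 RW=1 US=1 PS=0]
  L2: frame=0x5E idx=15 entry=0x61007 [P=1 RW=1 US=1 PS=0]
  ✓ 0x61481  — 3 lookups
#6 VA=0x602E02294 (w,kernel):
  L0: frame=0x38 idx=24 entry=0x63007 [P=1 RW=1 US=1 PS=0]
  L1: frame=0x63 idx=23 entry=0x66007 [P=1 RW=1 US=1 PS=0]
  L2: frame=0x66 idx=2 entry=0x68007 [P=1 RW=1 US=1 PS=0]
  ✓ 0x68294  — 3 lookups

Access #3 PA: 0x43AB3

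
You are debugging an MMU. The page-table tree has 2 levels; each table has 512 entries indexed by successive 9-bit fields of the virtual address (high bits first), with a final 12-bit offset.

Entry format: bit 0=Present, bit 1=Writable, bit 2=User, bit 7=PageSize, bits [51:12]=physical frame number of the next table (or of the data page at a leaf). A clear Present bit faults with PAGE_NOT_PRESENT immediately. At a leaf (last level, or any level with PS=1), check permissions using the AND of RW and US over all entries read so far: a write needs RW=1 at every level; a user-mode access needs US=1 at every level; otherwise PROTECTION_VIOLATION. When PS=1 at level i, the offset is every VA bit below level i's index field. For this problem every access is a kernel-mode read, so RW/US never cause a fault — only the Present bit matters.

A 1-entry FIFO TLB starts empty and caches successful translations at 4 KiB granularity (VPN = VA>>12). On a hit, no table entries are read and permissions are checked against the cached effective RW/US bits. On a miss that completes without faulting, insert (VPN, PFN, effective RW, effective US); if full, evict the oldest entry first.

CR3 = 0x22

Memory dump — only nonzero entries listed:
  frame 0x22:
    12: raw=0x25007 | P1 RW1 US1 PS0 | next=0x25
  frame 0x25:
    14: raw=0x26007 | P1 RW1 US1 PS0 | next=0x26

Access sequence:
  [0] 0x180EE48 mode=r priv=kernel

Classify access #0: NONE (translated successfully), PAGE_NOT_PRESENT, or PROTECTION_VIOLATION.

Trace:
#0 VA=0x180EE48 (r,kernel):
  lvl0: tbl 0x22, slot 12 ⇒ 0x25007 (P1/RW1/US1/PS0)
  lvl1: tbl 0x25, slot 14 ⇒ 0x26007 (P1/RW1/US1/PS0)
  ⇒ phys 0x26E48  [2 reads]

Access #0 fault: NONE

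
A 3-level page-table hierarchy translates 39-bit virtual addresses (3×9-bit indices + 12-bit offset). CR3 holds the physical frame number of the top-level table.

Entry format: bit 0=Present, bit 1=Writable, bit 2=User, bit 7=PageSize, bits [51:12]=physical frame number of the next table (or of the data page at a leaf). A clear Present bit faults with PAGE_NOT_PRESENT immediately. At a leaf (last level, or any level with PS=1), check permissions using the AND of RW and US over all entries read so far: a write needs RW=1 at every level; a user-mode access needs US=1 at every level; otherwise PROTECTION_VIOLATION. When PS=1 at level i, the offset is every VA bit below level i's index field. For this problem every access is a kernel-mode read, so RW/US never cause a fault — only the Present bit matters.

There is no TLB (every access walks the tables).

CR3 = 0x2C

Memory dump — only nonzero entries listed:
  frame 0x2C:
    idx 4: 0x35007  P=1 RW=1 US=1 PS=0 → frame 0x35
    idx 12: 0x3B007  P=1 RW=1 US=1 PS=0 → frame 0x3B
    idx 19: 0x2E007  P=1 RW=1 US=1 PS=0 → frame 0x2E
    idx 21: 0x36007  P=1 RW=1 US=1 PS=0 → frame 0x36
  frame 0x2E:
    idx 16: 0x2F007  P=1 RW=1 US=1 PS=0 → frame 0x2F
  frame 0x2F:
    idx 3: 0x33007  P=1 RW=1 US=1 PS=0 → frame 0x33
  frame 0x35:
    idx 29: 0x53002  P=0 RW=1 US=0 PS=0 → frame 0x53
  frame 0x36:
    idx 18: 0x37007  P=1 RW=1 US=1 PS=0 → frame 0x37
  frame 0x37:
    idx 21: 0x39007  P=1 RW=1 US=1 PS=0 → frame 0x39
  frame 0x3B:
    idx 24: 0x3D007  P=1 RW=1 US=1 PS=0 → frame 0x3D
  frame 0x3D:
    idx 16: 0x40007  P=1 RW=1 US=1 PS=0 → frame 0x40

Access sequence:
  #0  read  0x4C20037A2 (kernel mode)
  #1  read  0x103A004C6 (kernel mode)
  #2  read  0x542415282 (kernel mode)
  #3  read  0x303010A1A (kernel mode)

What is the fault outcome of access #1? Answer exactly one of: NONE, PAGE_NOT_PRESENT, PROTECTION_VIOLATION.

Per-access translation:
#0 VA=0x4C20037A2 (r,kernel):
  L0 @0x2C[19] → 0x2E007  P=1,RW=1,US=1,PS=0
  L1 @0x2E[16] → 0x2F007  P=1,RW=1,US=1,PS=0
  L2 @0x2F[3] → 0x33007  P=1,RW=1,US=1,PS=0
  ✓ 0x337A2  — 3 lookups
#1 VA=0x103A004C6 (r,kernel):
  L0 @0x2C[4] → 0x35007  P=1,RW=1,US=1,PS=0
  L1 @0x35[29] → 0x53002  P=0,RW=1,US=0,PS=0
  ✗ PAGE_NOT_PRESENT  [2 reads]
#2 VA=0x542415282 (r,kernel):
  L0 @0x2C[21] → 0x36007  P=1,RW=1,US=1,PS=0
  L1 @0x36[18] → 0x37007  P=1,RW=1,US=1,PS=0
  L2 @0x37[21] → 0x39007  P=1,RW=1,US=1,PS=0
  ✓ 0x39282  — 3 lookups
#3 VA=0x303010A1A (r,kernel):
  L0 @0x2C[12] → 0x3B007  P=1,RW=1,US=1,PS=0
  L1 @0x3B[24] → 0x3D007  P=1,RW=1,US=1,PS=0
  L2 @0x3D[16] → 0x40007  P=1,RW=1,US=1,PS=0
  ✓ 0x40A1A  — 3 lookups

Access #1 fault: PAGE_NOT_PRESENT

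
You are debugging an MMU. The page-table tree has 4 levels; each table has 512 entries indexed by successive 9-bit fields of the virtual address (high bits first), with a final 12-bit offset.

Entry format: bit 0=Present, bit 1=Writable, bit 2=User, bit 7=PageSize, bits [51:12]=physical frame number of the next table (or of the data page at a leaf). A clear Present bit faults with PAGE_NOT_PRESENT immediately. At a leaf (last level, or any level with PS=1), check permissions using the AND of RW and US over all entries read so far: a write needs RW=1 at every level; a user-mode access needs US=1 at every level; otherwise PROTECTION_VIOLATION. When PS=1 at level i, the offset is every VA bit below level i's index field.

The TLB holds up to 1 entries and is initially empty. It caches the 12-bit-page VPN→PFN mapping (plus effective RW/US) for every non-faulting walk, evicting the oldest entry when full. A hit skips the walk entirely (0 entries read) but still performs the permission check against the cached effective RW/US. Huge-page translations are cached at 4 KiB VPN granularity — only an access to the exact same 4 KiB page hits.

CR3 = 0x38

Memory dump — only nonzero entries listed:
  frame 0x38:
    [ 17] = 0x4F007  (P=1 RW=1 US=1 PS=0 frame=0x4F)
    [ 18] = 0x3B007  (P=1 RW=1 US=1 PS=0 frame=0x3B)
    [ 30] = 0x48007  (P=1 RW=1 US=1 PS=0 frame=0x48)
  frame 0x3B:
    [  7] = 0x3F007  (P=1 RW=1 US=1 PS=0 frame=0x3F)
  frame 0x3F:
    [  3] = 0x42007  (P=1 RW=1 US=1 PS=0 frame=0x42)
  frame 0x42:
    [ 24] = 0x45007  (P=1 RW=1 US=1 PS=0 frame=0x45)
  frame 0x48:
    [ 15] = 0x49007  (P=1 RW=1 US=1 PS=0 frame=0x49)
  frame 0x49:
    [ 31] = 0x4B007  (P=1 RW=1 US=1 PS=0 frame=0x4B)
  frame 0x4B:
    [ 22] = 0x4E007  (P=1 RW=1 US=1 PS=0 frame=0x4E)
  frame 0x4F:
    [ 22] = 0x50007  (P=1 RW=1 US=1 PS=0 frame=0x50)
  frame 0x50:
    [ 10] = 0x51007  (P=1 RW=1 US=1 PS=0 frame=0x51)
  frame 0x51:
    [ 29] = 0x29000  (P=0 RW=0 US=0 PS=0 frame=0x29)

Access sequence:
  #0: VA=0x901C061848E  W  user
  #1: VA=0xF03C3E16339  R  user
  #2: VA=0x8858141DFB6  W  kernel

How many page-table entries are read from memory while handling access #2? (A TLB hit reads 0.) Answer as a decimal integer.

Trace:
#0 VA=0x901C061848E (w,user):
  L0: frame=0x38 idx=18 entry=0x3B007 [P=1 RW=1 US=1 PS=0]
  L1: frame=0x3B idx=7 entry=0x3F007 [P=1 RW=1 US=1 PS=0]
  L2: frame=0x3F idx=3 entry=0x42007 [P=1 RW=1 US=1 PS=0]
  L3: frame=0x42 idx=24 entry=0x45007 [P=1 RW=1 US=1 PS=0]
  ✓ 0x4548E  — 4 lookups
#1 VA=0xF03C3E16339 (r,user):
  L0: frame=0x38 idx=30 entry=0x48007 [P=1 RW=1 US=1 PS=0]
  L1: frame=0x48 idx=15 entry=0x49007 [P=1 RW=1 US=1 PS=0]
  L2: frame=0x49 idx=31 entry=0x4B007 [P=1 RW=1 US=1 PS=0]
  L3: frame=0x4B idx=22 entry=0x4E007 [P=1 RW=1 US=1 PS=0]
  ✓ 0x4E339  — 4 lookups
#2 VA=0x8858141DFB6 (w,kernel):
  L0: frame=0x38 idx=17 entry=0x4F007 [P=1 RW=1 US=1 PS=0]
  L1: frame=0x4F idx=22 entry=0x50007 [P=1 RW=1 US=1 PS=0]
  L2: frame=0x50 idx=10 entry=0x51007 [P=1 RW=1 US=1 PS=0]
  L3: frame=0x51 idx=29 entry=0x29000 [P=0 RW=0 US=0 PS=0]
  → PAGE_NOT_PRESENT  (4 entries read)

Entries read for #2: 4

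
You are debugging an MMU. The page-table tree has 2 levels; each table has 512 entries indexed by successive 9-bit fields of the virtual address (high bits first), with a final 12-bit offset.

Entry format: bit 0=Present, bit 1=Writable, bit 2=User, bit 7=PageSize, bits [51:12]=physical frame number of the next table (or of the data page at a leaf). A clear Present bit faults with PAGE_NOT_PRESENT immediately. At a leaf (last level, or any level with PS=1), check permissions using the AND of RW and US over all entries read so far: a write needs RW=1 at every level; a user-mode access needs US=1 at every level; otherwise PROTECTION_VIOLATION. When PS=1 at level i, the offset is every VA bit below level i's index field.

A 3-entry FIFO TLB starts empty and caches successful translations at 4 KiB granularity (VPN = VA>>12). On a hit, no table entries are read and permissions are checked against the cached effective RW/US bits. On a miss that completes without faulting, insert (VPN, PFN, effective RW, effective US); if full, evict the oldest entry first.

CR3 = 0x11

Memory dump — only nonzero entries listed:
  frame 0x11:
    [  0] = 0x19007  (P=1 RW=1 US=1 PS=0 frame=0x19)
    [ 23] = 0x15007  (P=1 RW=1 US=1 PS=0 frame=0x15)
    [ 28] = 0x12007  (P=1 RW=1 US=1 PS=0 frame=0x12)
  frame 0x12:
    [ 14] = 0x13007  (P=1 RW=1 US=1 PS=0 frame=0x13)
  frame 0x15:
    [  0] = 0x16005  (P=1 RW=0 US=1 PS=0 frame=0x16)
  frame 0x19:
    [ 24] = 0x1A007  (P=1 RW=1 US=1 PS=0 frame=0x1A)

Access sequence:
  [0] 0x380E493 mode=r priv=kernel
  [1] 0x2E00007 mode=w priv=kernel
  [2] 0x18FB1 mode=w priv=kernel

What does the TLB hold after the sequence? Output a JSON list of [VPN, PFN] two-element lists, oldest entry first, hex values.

Walk each access:
#0 VA=0x380E493 (r,kernel):
  L0: frame=0x11 idx=28 entry=0x12007 [P=1 RW=1 US=1 PS=0]
  L1: frame=0x12 idx=14 entry=0x13007 [P=1 RW=1 US=1 PS=0]
  ⇒ phys 0x13493  [2 reads]
#1 VA=0x2E00007 (w,kernel):
  L0: frame=0x11 idx=23 entry=0x15007 [P=1 RW=1 US=1 PS=0]
  L1: frame=0x15 idx=0 entry=0x16005 [P=1 RW=0 US=1 PS=0]
  → PROTECTION_VIOLATION  (2 entries read)
#2 VA=0x18FB1 (w,kernel):
  L0: frame=0x11 idx=0 entry=0x19007 [P=1 RW=1 US=1 PS=0]
  L1: frame=0x19 idx=24 entry=0x1A007 [P=1 RW=1 US=1 PS=0]
  ⇒ phys 0x1AFB1  [2 reads]

TLB: [["0x380E", "0x13"], ["0x18", "0x1A"]]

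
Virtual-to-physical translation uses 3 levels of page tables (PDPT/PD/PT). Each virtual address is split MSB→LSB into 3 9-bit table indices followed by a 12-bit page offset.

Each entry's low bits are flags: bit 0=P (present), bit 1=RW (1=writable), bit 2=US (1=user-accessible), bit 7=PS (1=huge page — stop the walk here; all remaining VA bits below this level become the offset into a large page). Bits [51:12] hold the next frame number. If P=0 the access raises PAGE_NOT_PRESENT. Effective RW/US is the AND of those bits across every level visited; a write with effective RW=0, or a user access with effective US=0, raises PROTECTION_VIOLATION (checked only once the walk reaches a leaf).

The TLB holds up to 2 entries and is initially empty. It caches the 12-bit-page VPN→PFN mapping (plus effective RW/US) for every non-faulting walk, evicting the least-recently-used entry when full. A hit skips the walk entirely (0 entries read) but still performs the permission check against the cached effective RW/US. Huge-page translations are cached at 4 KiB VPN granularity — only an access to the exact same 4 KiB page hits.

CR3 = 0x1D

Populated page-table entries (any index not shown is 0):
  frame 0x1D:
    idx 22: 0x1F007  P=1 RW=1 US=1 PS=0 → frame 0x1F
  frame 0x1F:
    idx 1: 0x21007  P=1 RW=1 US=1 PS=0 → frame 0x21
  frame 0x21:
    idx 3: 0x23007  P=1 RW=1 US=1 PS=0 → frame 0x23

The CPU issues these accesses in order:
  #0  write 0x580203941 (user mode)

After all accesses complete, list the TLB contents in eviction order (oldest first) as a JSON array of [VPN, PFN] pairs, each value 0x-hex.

Trace:
#0 VA=0x580203941 (w,user):
  [0] read 0x1D idx=22: raw=0x1F007 flags P=1 W=1 U=1 S=0
  [1] read 0x1F idx=1: raw=0x21007 flags P=1 W=1 U=1 S=0
  [2] read 0x21 idx=3: raw=0x23007 flags P=1 W=1 U=1 S=0
  ⇒ phys 0x23941  [3 reads]

TLB: [["0x580203", "0x23"]]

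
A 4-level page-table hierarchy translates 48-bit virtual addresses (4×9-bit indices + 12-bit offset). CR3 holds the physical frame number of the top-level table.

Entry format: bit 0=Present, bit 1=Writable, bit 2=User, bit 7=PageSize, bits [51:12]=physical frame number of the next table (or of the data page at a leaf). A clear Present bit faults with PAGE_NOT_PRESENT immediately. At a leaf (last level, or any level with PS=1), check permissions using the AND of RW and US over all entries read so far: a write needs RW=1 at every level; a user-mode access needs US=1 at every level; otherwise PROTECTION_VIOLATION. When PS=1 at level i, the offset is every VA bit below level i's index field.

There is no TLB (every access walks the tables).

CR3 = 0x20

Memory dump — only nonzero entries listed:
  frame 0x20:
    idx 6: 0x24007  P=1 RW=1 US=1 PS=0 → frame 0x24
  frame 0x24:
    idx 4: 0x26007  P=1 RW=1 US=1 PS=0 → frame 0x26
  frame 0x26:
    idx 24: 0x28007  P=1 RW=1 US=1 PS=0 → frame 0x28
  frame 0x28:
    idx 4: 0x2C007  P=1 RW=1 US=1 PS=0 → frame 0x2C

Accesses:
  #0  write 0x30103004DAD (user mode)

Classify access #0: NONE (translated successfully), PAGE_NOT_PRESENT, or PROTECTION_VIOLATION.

Per-access translation:
#0 VA=0x30103004DAD (w,user):
  L0 @0x20[6] → 0x24007  P=1,RW=1,US=1,PS=0
  L1 @0x24[4] → 0x26007  P=1,RW=1,US=1,PS=0
  L2 @0x26[24] → 0x28007  P=1,RW=1,US=1,PS=0
  L3 @0x28[4] → 0x2C007  P=1,RW=1,US=1,PS=0
  → PA=0x2CDAD  (4 entries read)

Access #0 fault: NONE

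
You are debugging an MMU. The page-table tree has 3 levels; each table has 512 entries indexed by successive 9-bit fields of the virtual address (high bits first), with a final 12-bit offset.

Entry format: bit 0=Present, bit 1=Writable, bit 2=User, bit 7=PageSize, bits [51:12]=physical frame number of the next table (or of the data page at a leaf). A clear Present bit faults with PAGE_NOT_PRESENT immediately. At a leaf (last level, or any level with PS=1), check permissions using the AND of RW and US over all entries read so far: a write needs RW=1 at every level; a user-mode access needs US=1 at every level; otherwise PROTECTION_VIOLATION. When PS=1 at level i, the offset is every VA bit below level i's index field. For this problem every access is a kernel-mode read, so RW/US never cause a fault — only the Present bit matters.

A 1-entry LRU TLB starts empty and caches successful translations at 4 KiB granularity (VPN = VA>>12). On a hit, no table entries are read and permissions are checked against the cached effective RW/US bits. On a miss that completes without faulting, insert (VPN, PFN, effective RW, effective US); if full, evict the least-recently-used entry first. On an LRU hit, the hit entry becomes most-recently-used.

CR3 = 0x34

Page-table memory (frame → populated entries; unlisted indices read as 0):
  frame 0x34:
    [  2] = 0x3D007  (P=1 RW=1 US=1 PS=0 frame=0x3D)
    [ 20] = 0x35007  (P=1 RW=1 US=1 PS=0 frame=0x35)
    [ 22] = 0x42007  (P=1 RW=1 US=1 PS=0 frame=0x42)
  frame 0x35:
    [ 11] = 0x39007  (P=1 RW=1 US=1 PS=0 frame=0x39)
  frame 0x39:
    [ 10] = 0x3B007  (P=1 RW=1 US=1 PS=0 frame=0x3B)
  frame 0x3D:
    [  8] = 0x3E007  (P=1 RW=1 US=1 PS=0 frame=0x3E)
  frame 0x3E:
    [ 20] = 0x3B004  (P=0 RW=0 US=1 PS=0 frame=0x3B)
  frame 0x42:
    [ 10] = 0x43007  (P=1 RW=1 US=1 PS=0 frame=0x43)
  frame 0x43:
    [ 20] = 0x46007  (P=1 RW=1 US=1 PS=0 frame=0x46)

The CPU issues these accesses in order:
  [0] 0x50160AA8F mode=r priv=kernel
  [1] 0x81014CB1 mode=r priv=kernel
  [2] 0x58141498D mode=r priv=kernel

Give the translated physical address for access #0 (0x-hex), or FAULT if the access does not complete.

Trace:
#0 VA=0x50160AA8F (r,kernel):
  [0] read 0x34 idx=20: raw=0x35007 flags P=1 W=1 U=1 S=0
  [1] read 0x35 idx=11: raw=0x39007 flags P=1 W=1 U=1 S=0
  [2] read 0x39 idx=10: raw=0x3B007 flags P=1 W=1 U=1 S=0
  → PA=0x3BA8F  (3 entries read)
#1 VA=0x81014CB1 (r,kernel):
  [0] read 0x34 idx=2: raw=0x3D007 flags P=1 W=1 U=1 S=0
  [1] read 0x3D idx=8: raw=0x3E007 flags P=1 W=1 U=1 S=0
  [2] read 0x3E idx=20: raw=0x3B004 flags P=0 W=0 U=1 S=0
  → PAGE_NOT_PRESENT  (3 entries read)
#2 VA=0x58141498D (r,kernel):
  [0] read 0x34 idx=22: raw=0x42007 flags P=1 W=1 U=1 S=0
  [1] read 0x42 idx=10: raw=0x43007 flags P=1 W=1 U=1 S=0
  [2] read 0x43 idx=20: raw=0x46007 flags P=1 W=1 U=1 S=0
  → PA=0x4698D  (3 entries read)

Access #0 PA: 0x3BA8F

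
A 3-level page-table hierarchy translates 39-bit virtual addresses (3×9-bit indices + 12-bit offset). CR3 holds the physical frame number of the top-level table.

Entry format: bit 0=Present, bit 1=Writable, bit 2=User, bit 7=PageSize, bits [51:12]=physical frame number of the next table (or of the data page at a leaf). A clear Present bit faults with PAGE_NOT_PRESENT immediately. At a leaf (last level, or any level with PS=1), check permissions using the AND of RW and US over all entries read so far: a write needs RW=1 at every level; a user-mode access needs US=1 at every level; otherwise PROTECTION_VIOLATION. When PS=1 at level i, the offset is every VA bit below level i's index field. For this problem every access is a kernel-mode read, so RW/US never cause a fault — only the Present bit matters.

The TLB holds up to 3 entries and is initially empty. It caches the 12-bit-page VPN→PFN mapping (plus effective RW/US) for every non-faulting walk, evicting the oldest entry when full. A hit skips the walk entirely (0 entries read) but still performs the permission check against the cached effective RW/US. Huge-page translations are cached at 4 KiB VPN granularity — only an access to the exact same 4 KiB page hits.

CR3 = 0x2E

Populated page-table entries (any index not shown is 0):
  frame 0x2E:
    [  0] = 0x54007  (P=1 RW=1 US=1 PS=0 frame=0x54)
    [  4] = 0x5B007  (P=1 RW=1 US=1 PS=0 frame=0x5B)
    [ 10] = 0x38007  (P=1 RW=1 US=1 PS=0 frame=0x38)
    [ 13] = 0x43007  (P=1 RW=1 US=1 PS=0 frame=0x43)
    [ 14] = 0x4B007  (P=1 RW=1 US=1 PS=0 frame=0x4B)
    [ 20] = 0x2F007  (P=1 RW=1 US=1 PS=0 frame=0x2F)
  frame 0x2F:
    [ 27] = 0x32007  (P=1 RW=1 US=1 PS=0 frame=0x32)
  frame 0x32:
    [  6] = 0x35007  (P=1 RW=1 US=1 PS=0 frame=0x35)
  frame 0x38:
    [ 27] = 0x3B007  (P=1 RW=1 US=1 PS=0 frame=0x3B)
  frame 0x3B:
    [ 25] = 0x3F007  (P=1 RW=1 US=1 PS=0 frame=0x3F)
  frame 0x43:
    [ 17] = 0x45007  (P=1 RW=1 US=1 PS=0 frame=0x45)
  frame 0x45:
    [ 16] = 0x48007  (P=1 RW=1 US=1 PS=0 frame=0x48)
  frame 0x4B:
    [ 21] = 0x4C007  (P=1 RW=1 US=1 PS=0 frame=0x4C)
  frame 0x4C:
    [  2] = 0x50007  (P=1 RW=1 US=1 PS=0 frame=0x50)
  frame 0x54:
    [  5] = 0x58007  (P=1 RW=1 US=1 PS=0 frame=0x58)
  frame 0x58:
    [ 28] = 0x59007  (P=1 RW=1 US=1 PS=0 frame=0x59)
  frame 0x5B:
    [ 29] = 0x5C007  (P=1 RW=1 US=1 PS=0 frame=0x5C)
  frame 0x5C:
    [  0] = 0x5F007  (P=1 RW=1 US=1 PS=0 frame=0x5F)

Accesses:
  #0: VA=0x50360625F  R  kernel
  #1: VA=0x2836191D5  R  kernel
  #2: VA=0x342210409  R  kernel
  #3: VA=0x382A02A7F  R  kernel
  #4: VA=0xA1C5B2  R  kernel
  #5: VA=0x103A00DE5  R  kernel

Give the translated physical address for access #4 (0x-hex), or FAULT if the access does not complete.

Walk each access:
#0 VA=0x50360625F (r,kernel):
  L0: frame=0x2E idx=20 entry=0x2F007 [P=1 RW=1 US=1 PS=0]
  L1: frame=0x2F idx=27 entry=0x32007 [P=1 RW=1 US=1 PS=0]
  L2: frame=0x32 idx=6 entry=0x35007 [P=1 RW=1 US=1 PS=0]
  → PA=0x3525F  (3 entries read)
#1 VA=0x2836191D5 (r,kernel):
  L0: frame=0x2E idx=10 entry=0x38007 [P=1 RW=1 US=1 PS=0]
  L1: frame=0x38 idx=27 entry=0x3B007 [P=1 RW=1 US=1 PS=0]
  L2: frame=0x3B idx=25 entry=0x3F007 [P=1 RW=1 US=1 PS=0]
  → PA=0x3F1D5  (3 entries read)
#2 VA=0x342210409 (r,kernel):
  L0: frame=0x2E idx=13 entry=0x43007 [P=1 RW=1 US=1 PS=0]
  L1: frame=0x43 idx=17 entry=0x45007 [P=1 RW=1 US=1 PS=0]
  L2: frame=0x45 idx=16 entry=0x48007 [P=1 RW=1 US=1 PS=0]
  → PA=0x48409  (3 entries read)
#3 VA=0x382A02A7F (r,kernel):
  L0: frame=0x2E idx=14 entry=0x4B007 [P=1 RW=1 US=1 PS=0]
  L1: frame=0x4B idx=21 entry=0x4C007 [P=1 RW=1 US=1 PS=0]
  L2: frame=0x4C idx=2 entry=0x50007 [P=1 RW=1 US=1 PS=0]
  → PA=0x50A7F  (3 entries read)
#4 VA=0xA1C5B2 (r,kernel):
  L0: frame=0x2E idx=0 entry=0x54007 [P=1 RW=1 US=1 PS=0]
  L1: frame=0x54 idx=5 entry=0x58007 [P=1 RW=1 US=1 PS=0]
  L2: frame=0x58 idx=28 entry=0x59007 [P=1 RW=1 US=1 PS=0]
  → PA=0x595B2  (3 entries read)
#5 VA=0x103A00DE5 (r,kernel):
  L0: frame=0x2E idx=4 entry=0x5B007 [P=1 RW=1 US=1 PS=0]
  L1: frame=0x5B idx=29 entry=0x5C007 [P=1 RW=1 US=1 PS=0]
  L2: frame=0x5C idx=0 entry=0x5F007 [P=1 RW=1 US=1 PS=0]
  → PA=0x5FDE5  (3 entries read)

Access #4 PA: 0x595B2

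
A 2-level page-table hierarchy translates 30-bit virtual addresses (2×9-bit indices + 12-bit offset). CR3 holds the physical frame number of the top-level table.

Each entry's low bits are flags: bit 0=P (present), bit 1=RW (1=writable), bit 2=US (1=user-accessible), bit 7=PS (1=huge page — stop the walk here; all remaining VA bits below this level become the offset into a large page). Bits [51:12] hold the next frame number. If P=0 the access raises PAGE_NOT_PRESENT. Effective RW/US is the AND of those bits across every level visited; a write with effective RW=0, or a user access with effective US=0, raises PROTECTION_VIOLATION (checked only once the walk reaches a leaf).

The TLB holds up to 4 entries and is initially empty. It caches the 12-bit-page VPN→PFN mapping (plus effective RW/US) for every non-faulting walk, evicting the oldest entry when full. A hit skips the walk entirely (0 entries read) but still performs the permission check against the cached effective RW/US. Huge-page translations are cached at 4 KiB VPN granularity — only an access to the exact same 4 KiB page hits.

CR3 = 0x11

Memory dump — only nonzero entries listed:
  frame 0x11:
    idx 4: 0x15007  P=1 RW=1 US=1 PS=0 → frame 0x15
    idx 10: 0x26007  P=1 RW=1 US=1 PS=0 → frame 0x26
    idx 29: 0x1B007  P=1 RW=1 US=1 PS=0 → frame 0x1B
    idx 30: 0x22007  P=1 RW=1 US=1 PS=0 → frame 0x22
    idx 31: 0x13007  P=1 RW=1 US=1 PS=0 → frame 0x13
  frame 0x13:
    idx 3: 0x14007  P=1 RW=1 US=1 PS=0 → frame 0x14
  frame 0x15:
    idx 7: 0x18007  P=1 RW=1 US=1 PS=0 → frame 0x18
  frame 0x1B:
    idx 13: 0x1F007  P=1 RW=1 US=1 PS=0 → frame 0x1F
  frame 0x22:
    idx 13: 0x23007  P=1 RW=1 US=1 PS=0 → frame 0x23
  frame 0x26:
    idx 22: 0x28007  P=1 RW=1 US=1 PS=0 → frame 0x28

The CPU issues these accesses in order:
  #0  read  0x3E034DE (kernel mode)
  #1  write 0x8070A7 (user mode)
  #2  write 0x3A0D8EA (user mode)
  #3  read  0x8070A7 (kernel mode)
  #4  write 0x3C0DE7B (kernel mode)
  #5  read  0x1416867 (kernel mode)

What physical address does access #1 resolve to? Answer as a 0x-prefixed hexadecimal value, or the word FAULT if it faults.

Walk each access:
#0 VA=0x3E034DE (r,kernel):
  L0: frame=0x11 idx=31 entry=0x13007 [P=1 RW=1 US=1 PS=0]
  L1: frame=0x13 idx=3 entry=0x14007 [P=1 RW=1 US=1 PS=0]
  → PA=0x144DE  (2 entries read)
#1 VA=0x8070A7 (w,user):
  L0: frame=0x11 idx=4 entry=0x15007 [P=1 RW=1 US=1 PS=0]
  L1: frame=0x15 idx=7 entry=0x18007 [P=1 RW=1 US=1 PS=0]
  → PA=0x180A7  (2 entries read)
#2 VA=0x3A0D8EA (w,user):
  L0: frame=0x11 idx=29 entry=0x1B007 [P=1 RW=1 US=1 PS=0]
  L1: frame=0x1B idx=13 entry=0x1F007 [P=1 RW=1 US=1 PS=0]
  → PA=0x1F8EA  (2 entries read)
#3 VA=0x8070A7 (r,kernel):
  TLB hit vpn=0x807 → PA=0x180A7
#4 VA=0x3C0DE7B (w,kernel):
  L0: frame=0x11 idx=30 entry=0x22007 [P=1 RW=1 US=1 PS=0]
  L1: frame=0x22 idx=13 entry=0x23007 [P=1 RW=1 US=1 PS=0]
  → PA=0x23E7B  (2 entries read)
#5 VA=0x1416867 (r,kernel):
  L0: frame=0x11 idx=10 entry=0x26007 [P=1 RW=1 US=1 PS=0]
  L1: frame=0x26 idx=22 entry=0x28007 [P=1 RW=1 US=1 PS=0]
  → PA=0x28867  (2 entries read)

Access #1 PA: 0x180A7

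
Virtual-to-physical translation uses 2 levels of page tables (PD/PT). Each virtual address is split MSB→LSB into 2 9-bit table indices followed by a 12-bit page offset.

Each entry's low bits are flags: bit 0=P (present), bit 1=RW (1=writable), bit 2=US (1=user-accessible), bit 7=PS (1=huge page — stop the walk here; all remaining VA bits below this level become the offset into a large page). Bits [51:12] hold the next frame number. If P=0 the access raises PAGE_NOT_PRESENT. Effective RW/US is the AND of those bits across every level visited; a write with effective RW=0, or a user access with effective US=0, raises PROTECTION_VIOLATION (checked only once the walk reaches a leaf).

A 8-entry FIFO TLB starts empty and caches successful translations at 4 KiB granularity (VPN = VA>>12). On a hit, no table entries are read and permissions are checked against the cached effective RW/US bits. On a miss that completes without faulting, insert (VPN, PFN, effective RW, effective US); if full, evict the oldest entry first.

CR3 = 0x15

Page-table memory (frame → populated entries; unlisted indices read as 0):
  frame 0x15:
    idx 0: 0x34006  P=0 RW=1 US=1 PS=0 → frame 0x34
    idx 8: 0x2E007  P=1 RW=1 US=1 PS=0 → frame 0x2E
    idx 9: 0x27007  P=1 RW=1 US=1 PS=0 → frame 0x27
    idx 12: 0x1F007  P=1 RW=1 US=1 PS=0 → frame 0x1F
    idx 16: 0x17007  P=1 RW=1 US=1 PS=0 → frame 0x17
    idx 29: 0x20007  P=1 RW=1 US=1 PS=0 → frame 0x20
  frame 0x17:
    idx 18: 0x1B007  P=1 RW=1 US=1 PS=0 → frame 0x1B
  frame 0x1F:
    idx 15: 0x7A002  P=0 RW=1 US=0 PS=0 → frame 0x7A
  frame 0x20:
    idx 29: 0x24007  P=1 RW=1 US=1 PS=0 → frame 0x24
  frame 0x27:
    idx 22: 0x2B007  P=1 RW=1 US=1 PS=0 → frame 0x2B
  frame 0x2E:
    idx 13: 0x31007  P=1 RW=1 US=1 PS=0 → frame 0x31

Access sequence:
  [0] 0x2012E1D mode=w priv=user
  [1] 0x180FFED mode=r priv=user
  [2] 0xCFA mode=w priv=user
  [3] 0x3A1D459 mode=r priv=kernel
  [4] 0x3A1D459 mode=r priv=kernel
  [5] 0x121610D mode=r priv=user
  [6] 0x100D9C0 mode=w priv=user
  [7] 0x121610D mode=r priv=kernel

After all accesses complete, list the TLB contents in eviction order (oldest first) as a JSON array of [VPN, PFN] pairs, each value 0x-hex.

Walk each access:
#0 VA=0x2012E1D (w,user):
  lvl0: tbl 0x15, slot 16 ⇒ 0x17007 (P1/RW1/US1/PS0)
  lvl1: tbl 0x17, slot 18 ⇒ 0x1B007 (P1/RW1/US1/PS0)
  ✓ 0x1BE1D  — 2 lookups
#1 VA=0x180FFED (r,user):
  lvl0: tbl 0x15, slot 12 ⇒ 0x1F007 (P1/RW1/US1/PS0)
  lvl1: tbl 0x1F, slot 15 ⇒ 0x7A002 (P0/RW1/US0/PS0)
  → PAGE_NOT_PRESENT  (2 entries read)
#2 VA=0xCFA (w,user):
  lvl0: tbl 0x15, slot 0 ⇒ 0x34006 (P0/RW1/US1/PS0)
  → PAGE_NOT_PRESENT  (1 entries read)
#3 VA=0x3A1D459 (r,kernel):
  lvl0: tbl 0x15, slot 29 ⇒ 0x20007 (P1/RW1/US1/PS0)
  lvl1: tbl 0x20, slot 29 ⇒ 0x24007 (P1/RW1/US1/PS0)
  ✓ 0x24459  — 2 lookups
#4 VA=0x3A1D459 (r,kernel):
  TLB hit vpn=0x3A1D → PA=0x24459
#5 VA=0x121610D (r,user):
  lvl0: tbl 0x15, slot 9 ⇒ 0x27007 (P1/RW1/US1/PS0)
  lvl1: tbl 0x27, slot 22 ⇒ 0x2B007 (P1/RW1/US1/PS0)
  ✓ 0x2B10D  — 2 lookups
#6 VA=0x100D9C0 (w,user):
  lvl0: tbl 0x15, slot 8 ⇒ 0x2E007 (P1/RW1/US1/PS0)
  lvl1: tbl 0x2E, slot 13 ⇒ 0x31007 (P1/RW1/US1/PS0)
  ✓ 0x319C0  — 2 lookups
#7 VA=0x121610D (r,kernel):
  TLB hit vpn=0x1216 → PA=0x2B10D

TLB: [["0x2012", "0x1B"], ["0x3A1D", "0x24"], ["0x1216", "0x2B"], ["0x100D", "0x31"]]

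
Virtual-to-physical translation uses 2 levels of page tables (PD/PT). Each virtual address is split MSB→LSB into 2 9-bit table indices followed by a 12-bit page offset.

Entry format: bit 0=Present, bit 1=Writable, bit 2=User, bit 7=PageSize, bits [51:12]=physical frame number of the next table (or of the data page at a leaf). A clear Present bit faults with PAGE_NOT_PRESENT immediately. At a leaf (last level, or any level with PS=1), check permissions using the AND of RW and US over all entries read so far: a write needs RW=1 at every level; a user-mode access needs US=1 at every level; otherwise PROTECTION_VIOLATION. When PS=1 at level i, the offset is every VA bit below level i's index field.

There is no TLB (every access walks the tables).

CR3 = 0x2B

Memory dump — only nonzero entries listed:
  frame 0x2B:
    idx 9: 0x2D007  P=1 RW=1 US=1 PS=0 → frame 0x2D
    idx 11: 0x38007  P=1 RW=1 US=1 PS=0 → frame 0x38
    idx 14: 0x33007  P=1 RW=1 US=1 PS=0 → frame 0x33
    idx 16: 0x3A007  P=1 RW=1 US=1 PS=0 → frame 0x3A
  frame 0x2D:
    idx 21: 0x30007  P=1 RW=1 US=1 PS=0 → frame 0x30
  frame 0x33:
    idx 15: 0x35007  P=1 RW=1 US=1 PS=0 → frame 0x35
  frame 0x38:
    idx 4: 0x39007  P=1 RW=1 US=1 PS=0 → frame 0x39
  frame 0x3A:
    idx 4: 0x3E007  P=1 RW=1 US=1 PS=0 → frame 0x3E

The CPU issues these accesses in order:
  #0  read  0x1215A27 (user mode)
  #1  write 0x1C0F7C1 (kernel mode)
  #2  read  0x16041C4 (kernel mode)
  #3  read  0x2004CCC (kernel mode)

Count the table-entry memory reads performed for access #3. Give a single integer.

Trace:
#0 VA=0x1215A27 (r,user):
  L0 @0x2B[9] → 0x2D007  P=1,RW=1,US=1,PS=0
  L1 @0x2D[21] → 0x30007  P=1,RW=1,US=1,PS=0
  ⇒ phys 0x30A27  [2 reads]
#1 VA=0x1C0F7C1 (w,kernel):
  L0 @0x2B[14] → 0x33007  P=1,RW=1,US=1,PS=0
  L1 @0x33[15] → 0x35007  P=1,RW=1,US=1,PS=0
  ⇒ phys 0x357C1  [2 reads]
#2 VA=0x16041C4 (r,kernel):
  L0 @0x2B[11] → 0x38007  P=1,RW=1,US=1,PS=0
  L1 @0x38[4] → 0x39007  P=1,RW=1,US=1,PS=0
  ⇒ phys 0x391C4  [2 reads]
#3 VA=0x2004CCC (r,kernel):
  L0 @0x2B[16] → 0x3A007  P=1,RW=1,US=1,PS=0
  L1 @0x3A[4] → 0x3E007  P=1,RW=1,US=1,PS=0
  ⇒ phys 0x3ECCC  [2 reads]

Entries read for #3: 2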